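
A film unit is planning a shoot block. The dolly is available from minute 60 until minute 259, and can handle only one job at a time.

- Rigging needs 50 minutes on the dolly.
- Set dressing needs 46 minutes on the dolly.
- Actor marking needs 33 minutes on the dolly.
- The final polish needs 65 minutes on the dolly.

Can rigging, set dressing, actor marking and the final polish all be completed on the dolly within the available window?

The dolly window is 259 − 60 = 199 minutes.
Running back to back, the jobs need 50 + 46 + 33 + 65 = 194 minutes on the dolly.
Since 194 ≤ 199, they fit within the window.

Yes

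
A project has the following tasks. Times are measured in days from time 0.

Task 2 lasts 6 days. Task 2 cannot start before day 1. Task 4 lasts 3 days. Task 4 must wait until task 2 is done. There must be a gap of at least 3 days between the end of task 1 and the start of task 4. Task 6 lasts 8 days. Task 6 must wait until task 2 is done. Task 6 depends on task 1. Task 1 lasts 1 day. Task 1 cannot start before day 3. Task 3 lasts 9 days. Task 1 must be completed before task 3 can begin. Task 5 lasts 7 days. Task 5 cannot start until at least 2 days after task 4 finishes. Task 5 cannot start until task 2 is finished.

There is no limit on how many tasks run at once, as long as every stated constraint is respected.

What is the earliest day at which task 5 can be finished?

19

Task 2 waits on its own release at day 1, so it starts at day 1 and finishes at 1 + 6 = day 7.
Task 1 cannot begin until its own release at day 3. It runs from day 3 to 3 + 1 = day 4.
Task 4 has to wait for task 2 (finishes day 7); task 1 (finishes day 4, plus 3-day gap → day 7). The latest of these is day 7, so task 4 runs day 7 to 7 + 3 = day 10.
For task 5: task 4 (finishes day 10, plus 2-day gap → day 12); task 2 (finishes day 7). Taking the maximum gives a start of day 12, and it finishes at 12 + 7 = day 19.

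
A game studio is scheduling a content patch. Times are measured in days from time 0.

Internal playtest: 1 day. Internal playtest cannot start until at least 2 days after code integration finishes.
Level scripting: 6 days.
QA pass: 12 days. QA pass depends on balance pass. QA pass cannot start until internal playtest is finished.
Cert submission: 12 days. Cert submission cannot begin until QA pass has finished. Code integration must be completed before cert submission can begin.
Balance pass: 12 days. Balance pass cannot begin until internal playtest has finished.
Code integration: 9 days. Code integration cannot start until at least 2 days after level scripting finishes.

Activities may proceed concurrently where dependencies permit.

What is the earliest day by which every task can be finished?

56

Level scripting has no prerequisites, so it starts at day 0 and finishes at day 6.
Code integration waits on level scripting (finishes day 6, plus 2-day gap → day 8), so it starts at day 8 and finishes at 8 + 9 = day 17.
Internal playtest cannot begin until code integration (finishes day 17, plus 2-day gap → day 19). It runs from day 19 to 19 + 1 = day 20.
Balance pass cannot begin until internal playtest (finishes day 20). It runs from day 20 to 20 + 12 = day 32.
QA pass has to wait for balance pass (finishes day 32); internal playtest (finishes day 20). The latest of these is day 32, so QA pass runs day 32 to 32 + 12 = day 44.
Cert submission needs all of QA pass (finishes day 44); code integration (finishes day 17). That puts its earliest start at day 44; it finishes at 44 + 12 = day 56.
All tasks are finished once the last one completes. Finish times: Level scripting at 6, Code integration at 17, Internal playtest at 20, Balance pass at 32, QA pass at 44, Cert submission at 56. The latest is day 56.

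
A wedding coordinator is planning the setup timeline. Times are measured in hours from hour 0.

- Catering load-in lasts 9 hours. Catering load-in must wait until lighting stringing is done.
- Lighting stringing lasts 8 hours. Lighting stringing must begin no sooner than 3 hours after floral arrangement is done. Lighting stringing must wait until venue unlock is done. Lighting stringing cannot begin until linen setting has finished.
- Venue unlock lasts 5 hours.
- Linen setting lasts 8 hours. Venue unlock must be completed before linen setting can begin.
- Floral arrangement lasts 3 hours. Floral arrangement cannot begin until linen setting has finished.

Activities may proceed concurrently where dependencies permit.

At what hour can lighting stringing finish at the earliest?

27

Venue unlock can start immediately at hour 0; it finishes at hour 5.
Linen setting cannot begin until venue unlock (finishes hour 5). It runs from hour 5 to 5 + 8 = hour 13.
After linen setting (finishes hour 13), floral arrangement can start at hour 13 and finishes at hour 16.
Lighting stringing cannot start until floral arrangement (finishes hour 16, plus 3-hour gap → hour 19); venue unlock (finishes hour 5); linen setting (finishes hour 13). The controlling bound is hour 19, so lighting stringing finishes at 19 + 8 = hour 27.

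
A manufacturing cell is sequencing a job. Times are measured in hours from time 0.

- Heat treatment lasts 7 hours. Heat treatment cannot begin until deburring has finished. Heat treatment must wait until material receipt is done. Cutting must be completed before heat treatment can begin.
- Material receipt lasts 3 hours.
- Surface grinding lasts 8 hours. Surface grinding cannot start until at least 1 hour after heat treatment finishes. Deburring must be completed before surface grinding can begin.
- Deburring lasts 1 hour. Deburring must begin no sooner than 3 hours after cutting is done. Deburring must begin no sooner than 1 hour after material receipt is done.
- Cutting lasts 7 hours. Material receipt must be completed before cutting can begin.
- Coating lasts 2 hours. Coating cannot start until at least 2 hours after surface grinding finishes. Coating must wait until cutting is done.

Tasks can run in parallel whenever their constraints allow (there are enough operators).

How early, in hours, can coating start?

32

Nothing blocks material receipt, so it runs from hour 0 to hour 3.
Cutting cannot begin until material receipt (finishes hour 3). It runs from hour 3 to 3 + 7 = hour 10.
Deburring has to wait for cutting (finishes hour 10, plus 3-hour gap → hour 13); material receipt (finishes hour 3, plus 1-hour gap → hour 4). The latest of these is hour 13, so deburring runs hour 13 to 13 + 1 = hour 14.
For heat treatment: deburring (finishes hour 14); material receipt (finishes hour 3); cutting (finishes hour 10). Taking the maximum gives a start of hour 14, and it finishes at 14 + 7 = hour 21.
Surface grinding has to wait for heat treatment (finishes hour 21, plus 1-hour gap → hour 22); deburring (finishes hour 14). The latest of these is hour 22, so surface grinding runs hour 22 to 22 + 8 = hour 30.
Coating waits on surface grinding (finishes hour 30, plus 2-hour gap → hour 32); cutting (finishes hour 10). The latest of these is hour 32, which is the earliest coating can start.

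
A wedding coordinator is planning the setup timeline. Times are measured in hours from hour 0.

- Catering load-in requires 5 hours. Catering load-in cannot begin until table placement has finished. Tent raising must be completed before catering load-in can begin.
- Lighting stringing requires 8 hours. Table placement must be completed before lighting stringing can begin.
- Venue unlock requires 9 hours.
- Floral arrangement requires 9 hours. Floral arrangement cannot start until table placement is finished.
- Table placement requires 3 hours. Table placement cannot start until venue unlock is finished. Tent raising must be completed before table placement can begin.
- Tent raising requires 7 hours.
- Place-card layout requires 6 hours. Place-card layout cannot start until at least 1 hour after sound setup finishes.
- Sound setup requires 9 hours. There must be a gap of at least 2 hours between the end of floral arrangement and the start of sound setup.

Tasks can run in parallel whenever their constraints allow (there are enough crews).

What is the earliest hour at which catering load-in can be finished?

17

Nothing blocks tent raising, so it runs from hour 0 to hour 7.
Venue unlock can start immediately at hour 0; it finishes at hour 9.
For table placement: venue unlock (finishes hour 9); tent raising (finishes hour 7). Taking the maximum gives a start of hour 9, and it finishes at 9 + 3 = hour 12.
Catering load-in has to wait for table placement (finishes hour 12); tent raising (finishes hour 7). The latest of these is hour 12, so catering load-in runs hour 12 to 12 + 5 = hour 17.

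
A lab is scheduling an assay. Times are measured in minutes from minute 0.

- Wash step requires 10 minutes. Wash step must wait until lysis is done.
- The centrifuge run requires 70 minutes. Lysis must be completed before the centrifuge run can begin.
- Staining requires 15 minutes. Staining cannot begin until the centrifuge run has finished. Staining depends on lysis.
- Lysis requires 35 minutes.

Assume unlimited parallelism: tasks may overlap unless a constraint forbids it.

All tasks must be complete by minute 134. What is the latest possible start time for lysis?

Staining has no dependents, so it just needs to finish by minute 134. Starting by 134 − 15 = minute 119 achieves that.
The centrifuge run has to be done before staining (must start by minute 119). That means finishing by minute 119, i.e. starting by 119 − 70 = minute 49.
Wash step has no dependents, so it just needs to finish by minute 134. Starting by 134 − 10 = minute 124 achieves that.
Lysis must finish in time for the centrifuge run (must start by minute 49); wash step (must start by minute 124); staining (must start by minute 119). The tightest is minute 49, so lysis must start by 49 − 35 = minute 14.

14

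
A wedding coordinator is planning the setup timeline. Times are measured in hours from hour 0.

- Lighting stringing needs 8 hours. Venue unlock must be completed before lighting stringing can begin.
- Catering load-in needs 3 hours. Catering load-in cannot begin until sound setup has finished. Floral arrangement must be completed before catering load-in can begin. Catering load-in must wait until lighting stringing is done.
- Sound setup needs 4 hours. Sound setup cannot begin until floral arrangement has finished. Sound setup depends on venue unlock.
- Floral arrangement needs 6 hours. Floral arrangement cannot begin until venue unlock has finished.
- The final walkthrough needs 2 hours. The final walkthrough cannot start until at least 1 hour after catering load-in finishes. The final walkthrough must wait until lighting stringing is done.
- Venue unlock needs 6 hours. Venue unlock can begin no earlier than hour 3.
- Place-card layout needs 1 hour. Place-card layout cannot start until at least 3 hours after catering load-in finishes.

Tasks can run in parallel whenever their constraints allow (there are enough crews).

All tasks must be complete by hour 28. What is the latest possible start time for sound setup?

Place-card layout has no dependents, so it just needs to finish by hour 28. Starting by 28 − 1 = hour 27 achieves that.
The final walkthrough has no dependents, so it just needs to finish by hour 28. Starting by 28 − 2 = hour 26 achieves that.
Catering load-in feeds place-card layout (must start by hour 27, minus 3-hour gap → hour 24); the final walkthrough (must start by hour 26, minus 1-hour gap → hour 25). Taking the minimum, catering load-in must finish by hour 24 and start by 24 − 3 = hour 21.
Since catering load-in (must start by hour 21) depends on it, sound setup must finish by hour 21. Backing off its 4-hour duration gives a latest start of hour 17.

17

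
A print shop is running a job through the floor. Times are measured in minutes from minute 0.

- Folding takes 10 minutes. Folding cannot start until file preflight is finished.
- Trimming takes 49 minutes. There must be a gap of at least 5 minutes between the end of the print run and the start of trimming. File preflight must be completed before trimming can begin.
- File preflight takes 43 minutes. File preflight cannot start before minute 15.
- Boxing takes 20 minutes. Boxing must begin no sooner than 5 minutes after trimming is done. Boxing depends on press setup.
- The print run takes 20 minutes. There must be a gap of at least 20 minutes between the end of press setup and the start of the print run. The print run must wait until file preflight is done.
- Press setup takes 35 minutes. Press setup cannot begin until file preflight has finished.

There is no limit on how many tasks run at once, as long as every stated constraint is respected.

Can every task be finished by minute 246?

After its own release at minute 15, file preflight can start at minute 15 and finishes at minute 58.
Folding waits on file preflight (finishes minute 58), so it starts at minute 58 and finishes at 58 + 10 = minute 68.
Press setup waits on file preflight (finishes minute 58), so it starts at minute 58 and finishes at 58 + 35 = minute 93.
The print run has to wait for press setup (finishes minute 93, plus 20-minute gap → minute 113); file preflight (finishes minute 58). The latest of these is minute 113, so the print run runs minute 113 to 113 + 20 = minute 133.
Trimming needs all of the print run (finishes minute 133, plus 5-minute gap → minute 138); file preflight (finishes minute 58). That puts its earliest start at minute 138; it finishes at 138 + 49 = minute 187.
Boxing needs all of trimming (finishes minute 187, plus 5-minute gap → minute 192); press setup (finishes minute 93). That puts its earliest start at minute 192; it finishes at 192 + 20 = minute 212.
Every task is finished by minute 212, which is no later than the deadline of 246, so the schedule is feasible.

Yes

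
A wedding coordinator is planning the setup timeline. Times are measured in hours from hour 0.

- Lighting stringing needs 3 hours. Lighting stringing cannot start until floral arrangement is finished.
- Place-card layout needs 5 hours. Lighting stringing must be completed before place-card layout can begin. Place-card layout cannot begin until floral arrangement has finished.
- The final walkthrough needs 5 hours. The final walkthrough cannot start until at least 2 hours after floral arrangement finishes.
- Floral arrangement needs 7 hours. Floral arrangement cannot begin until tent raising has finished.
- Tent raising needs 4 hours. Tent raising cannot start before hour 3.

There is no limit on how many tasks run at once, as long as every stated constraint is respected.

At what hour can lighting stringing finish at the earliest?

17

After its own release at hour 3, tent raising can start at hour 3 and finishes at hour 7.
Floral arrangement cannot begin until tent raising (finishes hour 7). It runs from hour 7 to 7 + 7 = hour 14.
After floral arrangement (finishes hour 14), lighting stringing can start at hour 14 and finishes at hour 17.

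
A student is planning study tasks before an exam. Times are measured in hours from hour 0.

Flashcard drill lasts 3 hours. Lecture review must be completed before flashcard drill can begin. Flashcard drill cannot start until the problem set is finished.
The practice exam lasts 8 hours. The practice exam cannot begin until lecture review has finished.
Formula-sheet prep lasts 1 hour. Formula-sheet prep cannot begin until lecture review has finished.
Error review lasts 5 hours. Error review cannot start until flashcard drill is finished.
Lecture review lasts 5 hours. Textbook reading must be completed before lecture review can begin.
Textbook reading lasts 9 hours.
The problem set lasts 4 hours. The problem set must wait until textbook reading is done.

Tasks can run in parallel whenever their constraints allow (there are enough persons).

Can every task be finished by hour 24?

Yes

Textbook reading has no prerequisites, so it starts at hour 0 and finishes at hour 9.
The problem set cannot begin until textbook reading (finishes hour 9). It runs from hour 9 to 9 + 4 = hour 13.
Lecture review waits on textbook reading (finishes hour 9), so it starts at hour 9 and finishes at 9 + 5 = hour 14.
Formula-sheet prep cannot begin until lecture review (finishes hour 14). It runs from hour 14 to 14 + 1 = hour 15.
After lecture review (finishes hour 14), the practice exam can start at hour 14 and finishes at hour 22.
Flashcard drill has to wait for lecture review (finishes hour 14); the problem set (finishes hour 13). The latest of these is hour 14, so flashcard drill runs hour 14 to 14 + 3 = hour 17.
Error review waits on flashcard drill (finishes hour 17), so it starts at hour 17 and finishes at 17 + 5 = hour 22.
Every task is finished by hour 22, which is no later than the deadline of 24, so the schedule is feasible.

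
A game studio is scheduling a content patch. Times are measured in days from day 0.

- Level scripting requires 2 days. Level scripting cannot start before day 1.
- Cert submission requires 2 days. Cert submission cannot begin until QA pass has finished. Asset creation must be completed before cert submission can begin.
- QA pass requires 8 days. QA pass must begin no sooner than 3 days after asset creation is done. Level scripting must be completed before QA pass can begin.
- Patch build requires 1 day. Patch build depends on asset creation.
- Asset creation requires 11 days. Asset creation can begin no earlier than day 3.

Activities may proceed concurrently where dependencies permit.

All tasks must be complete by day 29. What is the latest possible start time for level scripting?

17

Nothing follows cert submission; the deadline of day 29 is its only limit. It must start by 29 − 2 = day 27.
QA pass must finish before cert submission (must start by day 27). With an 8-day duration, QA pass must start by 27 − 8 = day 19.
Level scripting feeds into QA pass (must start by day 19); so level scripting must finish by day 19 and therefore start by day 17.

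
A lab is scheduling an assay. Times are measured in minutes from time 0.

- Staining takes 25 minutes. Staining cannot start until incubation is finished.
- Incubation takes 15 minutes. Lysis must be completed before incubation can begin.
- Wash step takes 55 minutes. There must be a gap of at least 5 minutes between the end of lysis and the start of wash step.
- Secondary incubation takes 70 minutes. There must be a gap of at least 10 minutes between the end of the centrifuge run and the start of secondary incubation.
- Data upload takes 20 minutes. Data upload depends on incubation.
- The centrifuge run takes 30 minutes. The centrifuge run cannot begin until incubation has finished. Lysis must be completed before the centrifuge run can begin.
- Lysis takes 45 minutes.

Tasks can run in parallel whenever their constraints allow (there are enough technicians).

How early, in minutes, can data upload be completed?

Lysis can start immediately at minute 0; it finishes at minute 45.
After lysis (finishes minute 45), incubation can start at minute 45 and finishes at minute 60.
After incubation (finishes minute 60), data upload can start at minute 60 and finishes at minute 80.

80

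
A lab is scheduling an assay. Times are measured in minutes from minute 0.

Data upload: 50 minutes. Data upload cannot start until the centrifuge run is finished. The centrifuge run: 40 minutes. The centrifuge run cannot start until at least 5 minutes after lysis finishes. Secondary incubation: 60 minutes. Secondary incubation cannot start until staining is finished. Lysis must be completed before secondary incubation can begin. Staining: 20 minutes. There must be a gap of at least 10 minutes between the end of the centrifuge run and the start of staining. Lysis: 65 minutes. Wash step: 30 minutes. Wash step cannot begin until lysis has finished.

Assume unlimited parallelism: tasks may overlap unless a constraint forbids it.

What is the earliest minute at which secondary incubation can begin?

Lysis has no prerequisites, so it starts at minute 0 and finishes at minute 65.
The centrifuge run waits on lysis (finishes minute 65, plus 5-minute gap → minute 70), so it starts at minute 70 and finishes at 70 + 40 = minute 110.
After the centrifuge run (finishes minute 110, plus 10-minute gap → minute 120), staining can start at minute 120 and finishes at minute 140.
Secondary incubation waits on staining (finishes minute 140); lysis (finishes minute 65). The latest of these is minute 140, which is the earliest secondary incubation can start.

140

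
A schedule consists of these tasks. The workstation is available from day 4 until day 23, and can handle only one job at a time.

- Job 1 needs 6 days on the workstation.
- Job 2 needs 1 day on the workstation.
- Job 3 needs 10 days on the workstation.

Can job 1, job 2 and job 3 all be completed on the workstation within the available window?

The workstation window is 23 − 4 = 19 days.
Running back to back, the jobs need 6 + 1 + 10 = 17 days on the workstation.
Since 17 ≤ 19, they fit within the window.

Yes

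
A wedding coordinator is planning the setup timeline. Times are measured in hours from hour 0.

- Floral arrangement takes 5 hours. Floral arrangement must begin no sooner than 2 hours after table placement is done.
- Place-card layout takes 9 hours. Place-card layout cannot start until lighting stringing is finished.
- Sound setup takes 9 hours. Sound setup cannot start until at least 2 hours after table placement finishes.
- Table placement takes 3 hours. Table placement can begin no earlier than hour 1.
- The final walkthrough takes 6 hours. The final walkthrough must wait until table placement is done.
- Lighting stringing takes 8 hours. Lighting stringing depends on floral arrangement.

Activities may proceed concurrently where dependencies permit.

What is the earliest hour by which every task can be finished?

28

After its own release at hour 1, table placement can start at hour 1 and finishes at hour 4.
After table placement (finishes hour 4), the final walkthrough can start at hour 4 and finishes at hour 10.
After table placement (finishes hour 4, plus 2-hour gap → hour 6), sound setup can start at hour 6 and finishes at hour 15.
After table placement (finishes hour 4, plus 2-hour gap → hour 6), floral arrangement can start at hour 6 and finishes at hour 11.
After floral arrangement (finishes hour 11), lighting stringing can start at hour 11 and finishes at hour 19.
Place-card layout cannot begin until lighting stringing (finishes hour 19). It runs from hour 19 to 19 + 9 = hour 28.
All tasks are finished once the last one completes. Finish times: Table placement at 4, Floral arrangement at 11, Lighting stringing at 19, Sound setup at 15, Place-card layout at 28, The final walkthrough at 10. The latest is hour 28.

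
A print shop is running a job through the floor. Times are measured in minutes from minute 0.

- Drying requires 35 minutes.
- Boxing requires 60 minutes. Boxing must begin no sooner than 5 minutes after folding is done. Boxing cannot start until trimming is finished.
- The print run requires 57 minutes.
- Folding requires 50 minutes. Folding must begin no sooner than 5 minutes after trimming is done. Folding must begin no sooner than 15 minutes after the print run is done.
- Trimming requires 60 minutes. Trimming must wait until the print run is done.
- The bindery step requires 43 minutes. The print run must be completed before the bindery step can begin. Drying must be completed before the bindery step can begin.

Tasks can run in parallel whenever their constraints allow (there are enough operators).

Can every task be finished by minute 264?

Yes

Drying has no prerequisites, so it starts at minute 0 and finishes at minute 35.
The print run can start immediately at minute 0; it finishes at minute 57.
The bindery step needs all of the print run (finishes minute 57); drying (finishes minute 35). That puts its earliest start at minute 57; it finishes at 57 + 43 = minute 100.
Trimming cannot begin until the print run (finishes minute 57). It runs from minute 57 to 57 + 60 = minute 117.
For folding: trimming (finishes minute 117, plus 5-minute gap → minute 122); the print run (finishes minute 57, plus 15-minute gap → minute 72). Taking the maximum gives a start of minute 122, and it finishes at 122 + 50 = minute 172.
Boxing needs all of folding (finishes minute 172, plus 5-minute gap → minute 177); trimming (finishes minute 117). That puts its earliest start at minute 177; it finishes at 177 + 60 = minute 237.
Every task is finished by minute 237, which is no later than the deadline of 264, so the schedule is feasible.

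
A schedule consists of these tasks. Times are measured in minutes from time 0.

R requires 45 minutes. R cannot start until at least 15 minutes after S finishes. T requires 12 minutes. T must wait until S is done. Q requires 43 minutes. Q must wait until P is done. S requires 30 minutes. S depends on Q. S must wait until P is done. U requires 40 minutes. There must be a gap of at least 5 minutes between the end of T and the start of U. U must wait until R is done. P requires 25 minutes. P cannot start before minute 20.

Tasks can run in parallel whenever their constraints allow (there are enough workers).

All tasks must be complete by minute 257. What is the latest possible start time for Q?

84

U must finish by minute 257; it takes 40 minutes, so it must start by 257 − 40 = minute 217.
R feeds into U (must start by minute 217); so R must finish by minute 217 and therefore start by minute 172.
T feeds into U (must start by minute 217, minus 5-minute gap → minute 212); so T must finish by minute 212 and therefore start by minute 200.
For S: R (must start by minute 172, minus 15-minute gap → minute 157); T (must start by minute 200). The most restrictive is minute 157; with a 30-minute duration, S must start by minute 127.
Q has to be done before S (must start by minute 127). That means finishing by minute 127, i.e. starting by 127 − 43 = minute 84.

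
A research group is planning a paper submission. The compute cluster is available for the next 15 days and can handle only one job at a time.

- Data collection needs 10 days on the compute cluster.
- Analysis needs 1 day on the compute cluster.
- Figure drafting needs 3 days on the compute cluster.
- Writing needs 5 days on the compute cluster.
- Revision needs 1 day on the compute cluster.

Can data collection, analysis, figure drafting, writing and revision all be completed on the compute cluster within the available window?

No

Running back to back, the jobs need 10 + 1 + 3 + 5 + 1 = 20 days on the compute cluster.
Since 20 > 15, they cannot all fit.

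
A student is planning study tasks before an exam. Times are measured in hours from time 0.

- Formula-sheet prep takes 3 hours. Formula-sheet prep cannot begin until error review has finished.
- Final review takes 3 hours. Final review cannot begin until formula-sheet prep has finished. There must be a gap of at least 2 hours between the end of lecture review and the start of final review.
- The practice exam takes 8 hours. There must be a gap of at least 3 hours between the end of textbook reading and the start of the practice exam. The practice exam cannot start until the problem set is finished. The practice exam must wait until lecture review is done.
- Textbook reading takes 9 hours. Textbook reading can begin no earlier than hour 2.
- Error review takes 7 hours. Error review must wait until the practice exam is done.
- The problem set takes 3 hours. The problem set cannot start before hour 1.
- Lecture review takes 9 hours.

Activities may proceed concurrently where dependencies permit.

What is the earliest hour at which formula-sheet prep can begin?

The problem set cannot begin until its own release at hour 1. It runs from hour 1 to 1 + 3 = hour 4.
Nothing blocks lecture review, so it runs from hour 0 to hour 9.
After its own release at hour 2, textbook reading can start at hour 2 and finishes at hour 11.
The practice exam has to wait for textbook reading (finishes hour 11, plus 3-hour gap → hour 14); the problem set (finishes hour 4); lecture review (finishes hour 9). The latest of these is hour 14, so the practice exam runs hour 14 to 14 + 8 = hour 22.
Error review waits on the practice exam (finishes hour 22), so it starts at hour 22 and finishes at 22 + 7 = hour 29.
Formula-sheet prep waits on error review (finishes hour 29), so the earliest it can start is hour 29.

29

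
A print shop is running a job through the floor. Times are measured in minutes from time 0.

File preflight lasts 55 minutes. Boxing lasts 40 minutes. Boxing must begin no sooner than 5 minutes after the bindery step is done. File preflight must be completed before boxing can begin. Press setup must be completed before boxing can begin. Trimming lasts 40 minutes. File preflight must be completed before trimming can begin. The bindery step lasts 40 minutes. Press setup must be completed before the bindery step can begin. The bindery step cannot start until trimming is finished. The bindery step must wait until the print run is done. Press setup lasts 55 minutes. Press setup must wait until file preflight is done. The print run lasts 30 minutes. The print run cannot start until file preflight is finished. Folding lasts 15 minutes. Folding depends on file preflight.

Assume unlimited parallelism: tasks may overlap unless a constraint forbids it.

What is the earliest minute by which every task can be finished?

File preflight has no prerequisites, so it starts at minute 0 and finishes at minute 55.
After file preflight (finishes minute 55), folding can start at minute 55 and finishes at minute 70.
Trimming cannot begin until file preflight (finishes minute 55). It runs from minute 55 to 55 + 40 = minute 95.
The print run cannot begin until file preflight (finishes minute 55). It runs from minute 55 to 55 + 30 = minute 85.
Press setup cannot begin until file preflight (finishes minute 55). It runs from minute 55 to 55 + 55 = minute 110.
The bindery step has to wait for press setup (finishes minute 110); trimming (finishes minute 95); the print run (finishes minute 85). The latest of these is minute 110, so the bindery step runs minute 110 to 110 + 40 = minute 150.
Boxing has to wait for the bindery step (finishes minute 150, plus 5-minute gap → minute 155); file preflight (finishes minute 55); press setup (finishes minute 110). The latest of these is minute 155, so boxing runs minute 155 to 155 + 40 = minute 195.
All tasks are finished once the last one completes. Finish times: File preflight at 55, Press setup at 110, The print run at 85, Trimming at 95, Folding at 70, The bindery step at 150, Boxing at 195. The latest is minute 195.

195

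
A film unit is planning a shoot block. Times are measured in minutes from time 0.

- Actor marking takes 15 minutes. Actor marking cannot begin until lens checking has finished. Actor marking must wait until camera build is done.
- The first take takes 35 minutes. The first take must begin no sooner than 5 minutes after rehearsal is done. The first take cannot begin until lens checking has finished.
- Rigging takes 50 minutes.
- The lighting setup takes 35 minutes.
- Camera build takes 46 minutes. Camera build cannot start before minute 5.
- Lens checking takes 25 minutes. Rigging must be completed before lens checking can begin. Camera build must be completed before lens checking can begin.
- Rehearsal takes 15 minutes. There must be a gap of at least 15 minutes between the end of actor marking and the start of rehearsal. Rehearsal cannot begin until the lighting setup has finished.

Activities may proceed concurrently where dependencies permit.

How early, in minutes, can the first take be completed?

After its own release at minute 5, camera build can start at minute 5 and finishes at minute 51.
Nothing blocks the lighting setup, so it runs from minute 0 to minute 35.
Rigging can start immediately at minute 0; it finishes at minute 50.
Lens checking needs all of rigging (finishes minute 50); camera build (finishes minute 51). That puts its earliest start at minute 51; it finishes at 51 + 25 = minute 76.
Actor marking has to wait for lens checking (finishes minute 76); camera build (finishes minute 51). The latest of these is minute 76, so actor marking runs minute 76 to 76 + 15 = minute 91.
For rehearsal: actor marking (finishes minute 91, plus 15-minute gap → minute 106); the lighting setup (finishes minute 35). Taking the maximum gives a start of minute 106, and it finishes at 106 + 15 = minute 121.
For the first take: rehearsal (finishes minute 121, plus 5-minute gap → minute 126); lens checking (finishes minute 76). Taking the maximum gives a start of minute 126, and it finishes at 126 + 35 = minute 161.

161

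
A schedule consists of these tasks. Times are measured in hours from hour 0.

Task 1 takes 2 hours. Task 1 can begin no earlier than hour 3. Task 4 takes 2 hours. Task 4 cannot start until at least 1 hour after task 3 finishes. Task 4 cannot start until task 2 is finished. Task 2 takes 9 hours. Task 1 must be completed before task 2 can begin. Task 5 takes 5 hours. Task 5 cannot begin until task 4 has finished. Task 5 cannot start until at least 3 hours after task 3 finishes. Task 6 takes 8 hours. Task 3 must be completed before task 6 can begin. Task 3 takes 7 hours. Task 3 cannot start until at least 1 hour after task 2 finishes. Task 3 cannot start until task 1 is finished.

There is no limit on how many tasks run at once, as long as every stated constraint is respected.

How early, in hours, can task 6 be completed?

Task 1 cannot begin until its own release at hour 3. It runs from hour 3 to 3 + 2 = hour 5.
Task 2 cannot begin until task 1 (finishes hour 5). It runs from hour 5 to 5 + 9 = hour 14.
Task 3 needs all of task 2 (finishes hour 14, plus 1-hour gap → hour 15); task 1 (finishes hour 5). That puts its earliest start at hour 15; it finishes at 15 + 7 = hour 22.
Task 6 waits on task 3 (finishes hour 22), so it starts at hour 22 and finishes at 22 + 8 = hour 30.

30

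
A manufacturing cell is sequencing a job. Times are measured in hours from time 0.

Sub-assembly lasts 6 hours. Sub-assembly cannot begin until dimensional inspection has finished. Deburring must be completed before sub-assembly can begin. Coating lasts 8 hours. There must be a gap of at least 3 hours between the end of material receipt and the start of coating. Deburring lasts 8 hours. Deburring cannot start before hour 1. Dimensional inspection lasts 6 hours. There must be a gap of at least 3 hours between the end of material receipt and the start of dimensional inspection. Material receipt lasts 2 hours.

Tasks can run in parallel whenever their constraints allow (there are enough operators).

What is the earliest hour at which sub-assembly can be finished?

Deburring waits on its own release at hour 1, so it starts at hour 1 and finishes at 1 + 8 = hour 9.
Nothing blocks material receipt, so it runs from hour 0 to hour 2.
Dimensional inspection cannot begin until material receipt (finishes hour 2, plus 3-hour gap → hour 5). It runs from hour 5 to 5 + 6 = hour 11.
Sub-assembly needs all of dimensional inspection (finishes hour 11); deburring (finishes hour 9). That puts its earliest start at hour 11; it finishes at 11 + 6 = hour 17.

17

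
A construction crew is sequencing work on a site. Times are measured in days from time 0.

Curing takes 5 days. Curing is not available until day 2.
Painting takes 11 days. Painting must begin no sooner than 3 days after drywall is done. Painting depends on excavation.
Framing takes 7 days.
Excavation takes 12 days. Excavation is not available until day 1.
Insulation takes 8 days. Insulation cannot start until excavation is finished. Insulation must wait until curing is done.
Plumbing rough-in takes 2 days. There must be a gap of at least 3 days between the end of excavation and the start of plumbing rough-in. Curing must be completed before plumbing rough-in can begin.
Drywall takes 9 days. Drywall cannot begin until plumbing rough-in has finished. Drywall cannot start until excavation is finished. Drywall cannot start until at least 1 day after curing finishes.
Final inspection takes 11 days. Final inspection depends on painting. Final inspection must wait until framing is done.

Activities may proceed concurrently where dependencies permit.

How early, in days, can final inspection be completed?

Framing has no prerequisites, so it starts at day 0 and finishes at day 7.
After its own release at day 2, curing can start at day 2 and finishes at day 7.
Excavation cannot begin until its own release at day 1. It runs from day 1 to 1 + 12 = day 13.
Plumbing rough-in needs all of excavation (finishes day 13, plus 3-day gap → day 16); curing (finishes day 7). That puts its earliest start at day 16; it finishes at 16 + 2 = day 18.
For drywall: plumbing rough-in (finishes day 18); excavation (finishes day 13); curing (finishes day 7, plus 1-day gap → day 8). Taking the maximum gives a start of day 18, and it finishes at 18 + 9 = day 27.
Painting has to wait for drywall (finishes day 27, plus 3-day gap → day 30); excavation (finishes day 13). The latest of these is day 30, so painting runs day 30 to 30 + 11 = day 41.
Final inspection needs all of painting (finishes day 41); framing (finishes day 7). That puts its earliest start at day 41; it finishes at 41 + 11 = day 52.

52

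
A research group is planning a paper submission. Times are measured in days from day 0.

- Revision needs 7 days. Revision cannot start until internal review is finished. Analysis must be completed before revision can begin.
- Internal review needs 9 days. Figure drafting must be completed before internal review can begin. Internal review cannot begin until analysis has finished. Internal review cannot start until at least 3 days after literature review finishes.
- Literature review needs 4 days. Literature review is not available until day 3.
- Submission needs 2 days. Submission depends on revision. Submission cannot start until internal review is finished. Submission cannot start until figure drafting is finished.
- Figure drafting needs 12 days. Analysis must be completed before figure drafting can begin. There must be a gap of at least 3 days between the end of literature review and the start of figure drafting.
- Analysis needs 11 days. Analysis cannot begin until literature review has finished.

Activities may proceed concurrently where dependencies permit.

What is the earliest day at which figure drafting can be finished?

After its own release at day 3, literature review can start at day 3 and finishes at day 7.
Analysis waits on literature review (finishes day 7), so it starts at day 7 and finishes at 7 + 11 = day 18.
Figure drafting needs all of analysis (finishes day 18); literature review (finishes day 7, plus 3-day gap → day 10). That puts its earliest start at day 18; it finishes at 18 + 12 = day 30.

30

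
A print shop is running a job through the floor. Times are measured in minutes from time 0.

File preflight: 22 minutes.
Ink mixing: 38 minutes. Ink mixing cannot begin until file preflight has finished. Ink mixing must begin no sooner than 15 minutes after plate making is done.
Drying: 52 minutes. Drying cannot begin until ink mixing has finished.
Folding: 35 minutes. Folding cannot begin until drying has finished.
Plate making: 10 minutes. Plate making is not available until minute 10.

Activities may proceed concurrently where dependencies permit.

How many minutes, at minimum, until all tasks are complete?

Plate making cannot begin until its own release at minute 10. It runs from minute 10 to 10 + 10 = minute 20.
File preflight has no prerequisites, so it starts at minute 0 and finishes at minute 22.
Ink mixing cannot start until file preflight (finishes minute 22); plate making (finishes minute 20, plus 15-minute gap → minute 35). The controlling bound is minute 35, so ink mixing finishes at 35 + 38 = minute 73.
After ink mixing (finishes minute 73), drying can start at minute 73 and finishes at minute 125.
Folding waits on drying (finishes minute 125), so it starts at minute 125 and finishes at 125 + 35 = minute 160.
All tasks are finished once the last one completes. Finish times: File preflight at 22, Plate making at 20, Ink mixing at 73, Drying at 125, Folding at 160. The latest is minute 160.

160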